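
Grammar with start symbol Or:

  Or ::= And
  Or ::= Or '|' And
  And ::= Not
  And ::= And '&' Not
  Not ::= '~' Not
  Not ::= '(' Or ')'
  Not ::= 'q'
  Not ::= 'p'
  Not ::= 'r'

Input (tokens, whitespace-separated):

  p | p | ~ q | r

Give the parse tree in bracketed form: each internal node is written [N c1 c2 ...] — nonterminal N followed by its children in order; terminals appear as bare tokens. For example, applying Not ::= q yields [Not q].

[Or [Or [Or [Or [And [Not p]]] | [And [Not p]]] | [And [Not ~ [Not q]]]] | [And [Not r]]]

Or
Or | And
Or | And | And
Or | And | And | And
And | And | And | And
Not | And | And | And
p | And | And | And
p | Not | And | And
p | p | And | And
p | p | Not | And
p | p | ~ Not | And
p | p | ~ q | And
p | p | ~ q | Not
p | p | ~ q | r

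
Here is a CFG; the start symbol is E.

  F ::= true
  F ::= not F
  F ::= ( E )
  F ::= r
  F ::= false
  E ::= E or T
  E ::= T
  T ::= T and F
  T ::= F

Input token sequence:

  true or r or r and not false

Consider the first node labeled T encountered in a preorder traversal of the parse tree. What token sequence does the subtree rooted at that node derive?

[E [E [E [T [F true]]] or [T [F r]]] or [T [T [F r]] and [F not [F false]]]]

true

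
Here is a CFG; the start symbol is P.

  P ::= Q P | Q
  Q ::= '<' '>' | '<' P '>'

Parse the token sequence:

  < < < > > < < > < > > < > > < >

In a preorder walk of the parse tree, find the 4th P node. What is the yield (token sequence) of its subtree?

< < > < > > < >

[P [Q < [P [Q < [P [Q < >]] >] [P [Q < [P [Q < >] [P [Q < >]]] >] [P [Q < >]]]] >] [P [Q < >]]]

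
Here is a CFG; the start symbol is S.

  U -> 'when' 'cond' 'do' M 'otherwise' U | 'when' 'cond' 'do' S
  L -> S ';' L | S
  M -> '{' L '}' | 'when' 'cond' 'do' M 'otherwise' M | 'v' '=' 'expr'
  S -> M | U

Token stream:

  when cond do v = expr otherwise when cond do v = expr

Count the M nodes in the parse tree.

2

[S [U when cond do [M v = expr] otherwise [U when cond do [S [M v = expr]]]]]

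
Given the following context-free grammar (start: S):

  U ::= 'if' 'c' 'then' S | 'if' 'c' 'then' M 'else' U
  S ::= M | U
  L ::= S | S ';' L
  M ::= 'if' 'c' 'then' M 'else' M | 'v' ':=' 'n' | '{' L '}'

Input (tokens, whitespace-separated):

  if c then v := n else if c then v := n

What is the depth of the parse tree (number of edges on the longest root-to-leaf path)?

5

[S [U if c then [M v := n] else [U if c then [S [M v := n]]]]]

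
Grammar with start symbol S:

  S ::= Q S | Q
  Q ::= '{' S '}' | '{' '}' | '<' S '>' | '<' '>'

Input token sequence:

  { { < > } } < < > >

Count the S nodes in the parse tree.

5

[S [Q { [S [Q { [S [Q < >]] }]] }] [S [Q < [S [Q < >]] >]]]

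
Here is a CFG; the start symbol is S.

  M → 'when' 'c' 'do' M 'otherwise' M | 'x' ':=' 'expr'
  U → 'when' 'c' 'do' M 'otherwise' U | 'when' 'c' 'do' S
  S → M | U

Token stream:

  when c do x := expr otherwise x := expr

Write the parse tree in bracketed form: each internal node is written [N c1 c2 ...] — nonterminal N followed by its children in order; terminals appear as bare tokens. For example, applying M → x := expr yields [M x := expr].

[S [M when c do [M x := expr] otherwise [M x := expr]]]

S
M
when c do M otherwise M
when c do x := expr otherwise M
when c do x := expr otherwise x := expr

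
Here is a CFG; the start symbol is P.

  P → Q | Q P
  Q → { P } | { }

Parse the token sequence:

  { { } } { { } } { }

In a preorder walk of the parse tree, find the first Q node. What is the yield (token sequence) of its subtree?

{ { } }

[P [Q { [P [Q { }]] }] [P [Q { [P [Q { }]] }] [P [Q { }]]]]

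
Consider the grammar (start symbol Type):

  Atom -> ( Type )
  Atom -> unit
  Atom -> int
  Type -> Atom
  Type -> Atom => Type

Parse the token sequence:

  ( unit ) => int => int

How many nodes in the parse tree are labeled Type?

4

[Type [Atom ( [Type [Atom unit]] )] => [Type [Atom int] => [Type [Atom int]]]]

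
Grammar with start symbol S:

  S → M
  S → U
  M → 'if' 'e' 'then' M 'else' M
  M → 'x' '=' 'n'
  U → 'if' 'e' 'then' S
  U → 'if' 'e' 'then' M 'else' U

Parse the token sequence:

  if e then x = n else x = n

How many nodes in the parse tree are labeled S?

[S [M if e then [M x = n] else [M x = n]]]

1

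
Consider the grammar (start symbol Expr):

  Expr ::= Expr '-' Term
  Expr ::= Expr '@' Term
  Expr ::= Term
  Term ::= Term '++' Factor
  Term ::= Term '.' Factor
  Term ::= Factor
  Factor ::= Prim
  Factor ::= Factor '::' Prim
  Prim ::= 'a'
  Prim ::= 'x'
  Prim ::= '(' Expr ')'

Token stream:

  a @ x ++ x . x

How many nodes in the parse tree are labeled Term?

4

[Expr [Expr [Term [Factor [Prim a]]]] @ [Term [Term [Term [Factor [Prim x]]] ++ [Factor [Prim x]]] . [Factor [Prim x]]]]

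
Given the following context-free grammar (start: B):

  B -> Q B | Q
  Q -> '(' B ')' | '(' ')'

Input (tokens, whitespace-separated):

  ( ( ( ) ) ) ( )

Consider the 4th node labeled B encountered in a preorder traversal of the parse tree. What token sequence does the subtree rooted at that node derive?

( )

[B [Q ( [B [Q ( [B [Q ( )]] )]] )] [B [Q ( )]]]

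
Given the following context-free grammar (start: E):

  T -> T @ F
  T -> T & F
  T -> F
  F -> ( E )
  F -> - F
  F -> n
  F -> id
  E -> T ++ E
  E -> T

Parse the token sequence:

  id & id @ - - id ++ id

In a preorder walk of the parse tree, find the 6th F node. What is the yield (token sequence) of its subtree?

[E [T [T [T [F id]] & [F id]] @ [F - [F - [F id]]]] ++ [E [T [F id]]]]

id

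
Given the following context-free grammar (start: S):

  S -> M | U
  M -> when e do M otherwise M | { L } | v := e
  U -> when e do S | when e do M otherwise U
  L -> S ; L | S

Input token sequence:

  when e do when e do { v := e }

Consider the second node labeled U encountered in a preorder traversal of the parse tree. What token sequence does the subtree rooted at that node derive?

[S [U when e do [S [U when e do [S [M { [L [S [M v := e]]] }]]]]]]

when e do { v := e }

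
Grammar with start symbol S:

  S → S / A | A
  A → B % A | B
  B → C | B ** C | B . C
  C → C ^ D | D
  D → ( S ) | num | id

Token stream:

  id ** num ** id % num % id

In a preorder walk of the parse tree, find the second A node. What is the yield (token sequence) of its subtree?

num % id

[S [A [B [B [B [C [D id]]] ** [C [D num]]] ** [C [D id]]] % [A [B [C [D num]]] % [A [B [C [D id]]]]]]]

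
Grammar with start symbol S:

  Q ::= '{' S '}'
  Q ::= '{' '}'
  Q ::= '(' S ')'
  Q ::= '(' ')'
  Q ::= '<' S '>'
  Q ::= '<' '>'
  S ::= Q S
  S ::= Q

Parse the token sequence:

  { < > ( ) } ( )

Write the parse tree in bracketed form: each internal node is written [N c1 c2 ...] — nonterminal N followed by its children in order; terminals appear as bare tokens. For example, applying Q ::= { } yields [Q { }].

[S [Q { [S [Q < >] [S [Q ( )]]] }] [S [Q ( )]]]

S
Q S
{ S } S
{ Q S } S
{ < > S } S
{ < > Q } S
{ < > ( ) } S
{ < > ( ) } Q
{ < > ( ) } ( )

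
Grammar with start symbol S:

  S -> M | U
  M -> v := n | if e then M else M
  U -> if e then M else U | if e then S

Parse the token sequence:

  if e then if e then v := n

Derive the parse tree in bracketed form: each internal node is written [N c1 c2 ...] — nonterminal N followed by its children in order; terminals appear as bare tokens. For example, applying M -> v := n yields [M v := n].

[S [U if e then [S [U if e then [S [M v := n]]]]]]

S
U
if e then S
if e then U
if e then if e then S
if e then if e then M
if e then if e then v := n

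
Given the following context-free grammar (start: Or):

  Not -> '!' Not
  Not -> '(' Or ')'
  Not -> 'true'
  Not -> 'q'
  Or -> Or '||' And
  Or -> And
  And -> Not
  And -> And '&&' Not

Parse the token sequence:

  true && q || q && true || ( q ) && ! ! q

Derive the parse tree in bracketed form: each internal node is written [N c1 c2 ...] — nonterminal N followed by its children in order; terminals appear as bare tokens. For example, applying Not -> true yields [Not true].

[Or [Or [Or [And [And [Not true]] && [Not q]]] || [And [And [Not q]] && [Not true]]] || [And [And [Not ( [Or [And [Not q]]] )]] && [Not ! [Not ! [Not q]]]]]

Or
Or || And
Or || And || And
And || And || And
And && Not || And || And
Not && Not || And || And
true && Not || And || And
true && q || And || And
true && q || And && Not || And
true && q || Not && Not || And
true && q || q && Not || And
true && q || q && true || And
true && q || q && true || And && Not
true && q || q && true || Not && Not
true && q || q && true || ( Or ) && Not
true && q || q && true || ( And ) && Not
true && q || q && true || ( Not ) && Not
true && q || q && true || ( q ) && Not
true && q || q && true || ( q ) && ! Not
true && q || q && true || ( q ) && ! ! Not
true && q || q && true || ( q ) && ! ! q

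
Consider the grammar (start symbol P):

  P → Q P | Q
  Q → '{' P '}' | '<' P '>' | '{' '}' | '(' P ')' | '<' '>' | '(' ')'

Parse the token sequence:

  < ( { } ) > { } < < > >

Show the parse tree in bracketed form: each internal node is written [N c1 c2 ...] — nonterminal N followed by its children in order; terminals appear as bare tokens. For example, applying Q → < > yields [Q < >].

P
Q P
< P > P
< Q > P
< ( P ) > P
< ( Q ) > P
< ( { } ) > P
< ( { } ) > Q P
< ( { } ) > { } P
< ( { } ) > { } Q
< ( { } ) > { } < P >
< ( { } ) > { } < Q >
< ( { } ) > { } < < > >

[P [Q < [P [Q ( [P [Q { }]] )]] >] [P [Q { }] [P [Q < [P [Q < >]] >]]]]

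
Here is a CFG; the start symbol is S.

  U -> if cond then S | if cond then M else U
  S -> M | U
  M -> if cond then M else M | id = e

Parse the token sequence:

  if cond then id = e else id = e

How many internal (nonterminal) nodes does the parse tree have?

4

[S [M if cond then [M id = e] else [M id = e]]]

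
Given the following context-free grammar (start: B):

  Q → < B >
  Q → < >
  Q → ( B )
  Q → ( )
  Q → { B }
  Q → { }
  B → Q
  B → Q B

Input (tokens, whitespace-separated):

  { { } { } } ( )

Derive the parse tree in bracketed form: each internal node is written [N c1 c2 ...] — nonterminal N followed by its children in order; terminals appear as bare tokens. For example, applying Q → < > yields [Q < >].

[B [Q { [B [Q { }] [B [Q { }]]] }] [B [Q ( )]]]

B
Q B
{ B } B
{ Q B } B
{ { } B } B
{ { } Q } B
{ { } { } } B
{ { } { } } Q
{ { } { } } ( )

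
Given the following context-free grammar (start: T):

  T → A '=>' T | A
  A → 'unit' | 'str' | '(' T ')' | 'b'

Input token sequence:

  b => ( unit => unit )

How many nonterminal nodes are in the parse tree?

[T [A b] => [T [A ( [T [A unit] => [T [A unit]]] )]]]

8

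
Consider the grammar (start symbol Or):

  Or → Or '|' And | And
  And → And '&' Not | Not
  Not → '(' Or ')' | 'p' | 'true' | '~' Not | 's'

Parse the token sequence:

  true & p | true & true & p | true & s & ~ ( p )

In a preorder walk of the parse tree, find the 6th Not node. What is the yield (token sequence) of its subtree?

true

[Or [Or [Or [And [And [Not true]] & [Not p]]] | [And [And [And [Not true]] & [Not true]] & [Not p]]] | [And [And [And [Not true]] & [Not s]] & [Not ~ [Not ( [Or [And [Not p]]] )]]]]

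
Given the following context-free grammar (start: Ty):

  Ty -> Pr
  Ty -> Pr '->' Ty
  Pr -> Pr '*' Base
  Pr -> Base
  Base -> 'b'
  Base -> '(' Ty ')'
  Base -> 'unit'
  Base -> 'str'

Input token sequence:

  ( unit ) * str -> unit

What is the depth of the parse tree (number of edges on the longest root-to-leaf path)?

7

[Ty [Pr [Pr [Base ( [Ty [Pr [Base unit]]] )]] * [Base str]] -> [Ty [Pr [Base unit]]]]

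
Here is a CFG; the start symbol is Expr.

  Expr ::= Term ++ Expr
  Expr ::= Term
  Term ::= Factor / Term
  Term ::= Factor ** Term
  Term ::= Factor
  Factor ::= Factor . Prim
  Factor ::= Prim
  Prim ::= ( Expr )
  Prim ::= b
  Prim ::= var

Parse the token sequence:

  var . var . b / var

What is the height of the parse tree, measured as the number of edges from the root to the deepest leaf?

[Expr [Term [Factor [Factor [Factor [Prim var]] . [Prim var]] . [Prim b]] / [Term [Factor [Prim var]]]]]

6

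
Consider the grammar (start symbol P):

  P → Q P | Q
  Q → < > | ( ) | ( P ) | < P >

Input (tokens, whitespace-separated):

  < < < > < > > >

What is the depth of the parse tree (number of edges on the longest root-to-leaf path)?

7

[P [Q < [P [Q < [P [Q < >] [P [Q < >]]] >]] >]]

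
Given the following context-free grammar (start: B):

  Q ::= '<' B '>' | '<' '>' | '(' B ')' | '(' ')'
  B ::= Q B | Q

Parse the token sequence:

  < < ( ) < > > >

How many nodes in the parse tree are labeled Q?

[B [Q < [B [Q < [B [Q ( )] [B [Q < >]]] >]] >]]

4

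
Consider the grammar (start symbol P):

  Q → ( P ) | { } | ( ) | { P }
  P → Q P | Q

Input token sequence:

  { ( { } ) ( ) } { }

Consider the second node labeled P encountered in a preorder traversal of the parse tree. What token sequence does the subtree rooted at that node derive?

( { } ) ( )

[P [Q { [P [Q ( [P [Q { }]] )] [P [Q ( )]]] }] [P [Q { }]]]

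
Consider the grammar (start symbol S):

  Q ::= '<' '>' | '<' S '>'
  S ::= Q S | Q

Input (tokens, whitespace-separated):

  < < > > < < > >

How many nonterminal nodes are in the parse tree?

[S [Q < [S [Q < >]] >] [S [Q < [S [Q < >]] >]]]

8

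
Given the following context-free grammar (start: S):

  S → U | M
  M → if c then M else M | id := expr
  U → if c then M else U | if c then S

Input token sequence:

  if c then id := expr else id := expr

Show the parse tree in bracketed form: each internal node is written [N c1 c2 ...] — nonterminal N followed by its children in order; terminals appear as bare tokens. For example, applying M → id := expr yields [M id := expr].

S
M
if c then M else M
if c then id := expr else M
if c then id := expr else id := expr

[S [M if c then [M id := expr] else [M id := expr]]]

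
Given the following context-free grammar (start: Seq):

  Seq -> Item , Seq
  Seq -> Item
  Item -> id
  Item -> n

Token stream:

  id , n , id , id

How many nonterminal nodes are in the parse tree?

8

[Seq [Item id] , [Seq [Item n] , [Seq [Item id] , [Seq [Item id]]]]]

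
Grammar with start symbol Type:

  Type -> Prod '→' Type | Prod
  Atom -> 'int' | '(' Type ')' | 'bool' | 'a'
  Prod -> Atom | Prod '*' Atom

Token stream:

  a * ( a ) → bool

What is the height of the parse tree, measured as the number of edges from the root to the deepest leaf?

6

[Type [Prod [Prod [Atom a]] * [Atom ( [Type [Prod [Atom a]]] )]] → [Type [Prod [Atom bool]]]]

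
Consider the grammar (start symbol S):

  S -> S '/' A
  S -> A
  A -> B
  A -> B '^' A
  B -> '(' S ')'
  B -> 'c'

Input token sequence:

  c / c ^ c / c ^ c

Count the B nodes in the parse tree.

5

[S [S [S [A [B c]]] / [A [B c] ^ [A [B c]]]] / [A [B c] ^ [A [B c]]]]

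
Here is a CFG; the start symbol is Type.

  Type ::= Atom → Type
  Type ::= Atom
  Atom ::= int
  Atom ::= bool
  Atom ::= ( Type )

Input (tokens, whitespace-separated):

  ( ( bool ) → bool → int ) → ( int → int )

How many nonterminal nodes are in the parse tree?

16

[Type [Atom ( [Type [Atom ( [Type [Atom bool]] )] → [Type [Atom bool] → [Type [Atom int]]]] )] → [Type [Atom ( [Type [Atom int] → [Type [Atom int]]] )]]]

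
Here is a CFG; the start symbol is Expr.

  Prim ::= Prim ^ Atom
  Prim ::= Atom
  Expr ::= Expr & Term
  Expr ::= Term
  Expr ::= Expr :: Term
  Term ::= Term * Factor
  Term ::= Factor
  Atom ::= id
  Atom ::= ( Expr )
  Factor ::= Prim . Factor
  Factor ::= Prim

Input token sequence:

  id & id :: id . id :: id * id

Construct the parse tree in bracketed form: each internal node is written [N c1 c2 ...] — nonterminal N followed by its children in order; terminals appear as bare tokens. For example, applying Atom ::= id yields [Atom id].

[Expr [Expr [Expr [Expr [Term [Factor [Prim [Atom id]]]]] & [Term [Factor [Prim [Atom id]]]]] :: [Term [Factor [Prim [Atom id]] . [Factor [Prim [Atom id]]]]]] :: [Term [Term [Factor [Prim [Atom id]]]] * [Factor [Prim [Atom id]]]]]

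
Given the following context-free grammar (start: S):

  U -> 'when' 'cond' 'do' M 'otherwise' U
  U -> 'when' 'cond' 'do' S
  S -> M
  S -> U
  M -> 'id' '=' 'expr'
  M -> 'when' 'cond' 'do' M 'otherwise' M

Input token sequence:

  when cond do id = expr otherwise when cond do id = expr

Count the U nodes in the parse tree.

2

[S [U when cond do [M id = expr] otherwise [U when cond do [S [M id = expr]]]]]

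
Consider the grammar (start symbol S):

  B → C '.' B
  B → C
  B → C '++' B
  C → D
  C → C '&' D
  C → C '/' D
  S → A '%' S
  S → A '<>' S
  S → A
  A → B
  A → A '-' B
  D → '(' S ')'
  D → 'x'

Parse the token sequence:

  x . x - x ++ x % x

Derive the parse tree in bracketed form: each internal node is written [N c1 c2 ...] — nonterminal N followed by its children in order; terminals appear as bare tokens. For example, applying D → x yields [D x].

S
A % S
A - B % S
B - B % S
C . B - B % S
D . B - B % S
x . B - B % S
x . C - B % S
x . D - B % S
x . x - B % S
x . x - C ++ B % S
x . x - D ++ B % S
x . x - x ++ B % S
x . x - x ++ C % S
x . x - x ++ D % S
x . x - x ++ x % S
x . x - x ++ x % A
x . x - x ++ x % B
x . x - x ++ x % C
x . x - x ++ x % D
x . x - x ++ x % x

[S [A [A [B [C [D x]] . [B [C [D x]]]]] - [B [C [D x]] ++ [B [C [D x]]]]] % [S [A [B [C [D x]]]]]]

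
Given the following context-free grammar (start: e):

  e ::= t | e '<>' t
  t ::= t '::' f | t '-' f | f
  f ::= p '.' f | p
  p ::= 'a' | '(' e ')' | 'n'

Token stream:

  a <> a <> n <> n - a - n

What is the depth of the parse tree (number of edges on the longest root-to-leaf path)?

7

[e [e [e [e [t [f [p a]]]] <> [t [f [p a]]]] <> [t [f [p n]]]] <> [t [t [t [f [p n]]] - [f [p a]]] - [f [p n]]]]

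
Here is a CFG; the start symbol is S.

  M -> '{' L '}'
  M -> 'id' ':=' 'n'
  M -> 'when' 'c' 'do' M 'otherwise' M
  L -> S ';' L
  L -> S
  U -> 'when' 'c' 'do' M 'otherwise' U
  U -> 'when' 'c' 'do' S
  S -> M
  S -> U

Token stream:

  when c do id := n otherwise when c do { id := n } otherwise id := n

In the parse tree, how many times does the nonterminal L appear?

1

[S [M when c do [M id := n] otherwise [M when c do [M { [L [S [M id := n]]] }] otherwise [M id := n]]]]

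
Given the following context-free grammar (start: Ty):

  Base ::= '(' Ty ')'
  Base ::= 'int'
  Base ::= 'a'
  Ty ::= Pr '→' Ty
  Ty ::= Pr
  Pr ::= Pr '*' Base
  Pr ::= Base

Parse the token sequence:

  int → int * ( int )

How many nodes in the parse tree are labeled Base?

[Ty [Pr [Base int]] → [Ty [Pr [Pr [Base int]] * [Base ( [Ty [Pr [Base int]]] )]]]]

4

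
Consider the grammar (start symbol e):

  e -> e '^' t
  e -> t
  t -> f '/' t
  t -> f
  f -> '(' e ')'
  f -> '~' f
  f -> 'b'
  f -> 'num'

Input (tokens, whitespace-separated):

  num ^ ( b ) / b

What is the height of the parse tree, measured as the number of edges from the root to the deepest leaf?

6

[e [e [t [f num]]] ^ [t [f ( [e [t [f b]]] )] / [t [f b]]]]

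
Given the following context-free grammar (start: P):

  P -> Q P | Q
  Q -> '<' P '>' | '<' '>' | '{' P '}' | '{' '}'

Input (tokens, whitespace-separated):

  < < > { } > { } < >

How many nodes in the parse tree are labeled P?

5

[P [Q < [P [Q < >] [P [Q { }]]] >] [P [Q { }] [P [Q < >]]]]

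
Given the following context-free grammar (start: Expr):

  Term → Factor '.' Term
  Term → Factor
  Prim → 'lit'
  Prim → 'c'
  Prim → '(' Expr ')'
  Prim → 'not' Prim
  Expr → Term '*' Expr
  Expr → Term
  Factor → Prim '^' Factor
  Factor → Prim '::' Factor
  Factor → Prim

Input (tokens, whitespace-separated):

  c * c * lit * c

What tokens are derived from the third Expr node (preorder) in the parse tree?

[Expr [Term [Factor [Prim c]]] * [Expr [Term [Factor [Prim c]]] * [Expr [Term [Factor [Prim lit]]] * [Expr [Term [Factor [Prim c]]]]]]]

lit * c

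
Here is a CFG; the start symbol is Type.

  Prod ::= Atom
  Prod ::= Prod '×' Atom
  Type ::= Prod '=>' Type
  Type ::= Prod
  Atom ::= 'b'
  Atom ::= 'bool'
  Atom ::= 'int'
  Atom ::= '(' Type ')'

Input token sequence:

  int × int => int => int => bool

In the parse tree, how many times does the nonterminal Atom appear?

5

[Type [Prod [Prod [Atom int]] × [Atom int]] => [Type [Prod [Atom int]] => [Type [Prod [Atom int]] => [Type [Prod [Atom bool]]]]]]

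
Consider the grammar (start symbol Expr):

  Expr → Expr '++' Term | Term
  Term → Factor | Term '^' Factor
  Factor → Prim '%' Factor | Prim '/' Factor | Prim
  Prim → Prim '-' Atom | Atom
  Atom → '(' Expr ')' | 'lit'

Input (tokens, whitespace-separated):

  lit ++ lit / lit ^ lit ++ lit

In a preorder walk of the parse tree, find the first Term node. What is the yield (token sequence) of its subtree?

lit

[Expr [Expr [Expr [Term [Factor [Prim [Atom lit]]]]] ++ [Term [Term [Factor [Prim [Atom lit]] / [Factor [Prim [Atom lit]]]]] ^ [Factor [Prim [Atom lit]]]]] ++ [Term [Factor [Prim [Atom lit]]]]]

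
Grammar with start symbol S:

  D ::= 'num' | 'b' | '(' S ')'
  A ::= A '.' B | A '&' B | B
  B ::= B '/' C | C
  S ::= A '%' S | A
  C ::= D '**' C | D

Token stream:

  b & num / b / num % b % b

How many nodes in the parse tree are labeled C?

6

[S [A [A [B [C [D b]]]] & [B [B [B [C [D num]]] / [C [D b]]] / [C [D num]]]] % [S [A [B [C [D b]]]] % [S [A [B [C [D b]]]]]]]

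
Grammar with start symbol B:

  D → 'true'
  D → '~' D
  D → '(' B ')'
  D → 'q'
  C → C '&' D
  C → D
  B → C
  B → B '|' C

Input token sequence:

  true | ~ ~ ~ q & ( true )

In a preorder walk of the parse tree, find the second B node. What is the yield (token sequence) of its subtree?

true

[B [B [C [D true]]] | [C [C [D ~ [D ~ [D ~ [D q]]]]] & [D ( [B [C [D true]]] )]]]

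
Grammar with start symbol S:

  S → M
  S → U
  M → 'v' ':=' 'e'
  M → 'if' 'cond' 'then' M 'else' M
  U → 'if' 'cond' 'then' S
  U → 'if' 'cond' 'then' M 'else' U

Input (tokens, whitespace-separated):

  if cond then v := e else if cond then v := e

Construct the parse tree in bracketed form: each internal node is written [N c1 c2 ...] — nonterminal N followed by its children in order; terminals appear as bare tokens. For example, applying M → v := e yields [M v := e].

S
U
if cond then M else U
if cond then v := e else U
if cond then v := e else if cond then S
if cond then v := e else if cond then M
if cond then v := e else if cond then v := e

[S [U if cond then [M v := e] else [U if cond then [S [M v := e]]]]]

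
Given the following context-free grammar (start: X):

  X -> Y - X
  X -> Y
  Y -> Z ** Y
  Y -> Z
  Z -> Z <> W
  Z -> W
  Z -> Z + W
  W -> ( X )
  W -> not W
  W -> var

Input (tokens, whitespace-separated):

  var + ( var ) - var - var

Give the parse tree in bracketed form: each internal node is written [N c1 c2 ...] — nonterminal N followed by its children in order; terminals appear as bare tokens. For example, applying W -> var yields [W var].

X
Y - X
Z - X
Z + W - X
W + W - X
var + W - X
var + ( X ) - X
var + ( Y ) - X
var + ( Z ) - X
var + ( W ) - X
var + ( var ) - X
var + ( var ) - Y - X
var + ( var ) - Z - X
var + ( var ) - W - X
var + ( var ) - var - X
var + ( var ) - var - Y
var + ( var ) - var - Z
var + ( var ) - var - W
var + ( var ) - var - var

[X [Y [Z [Z [W var]] + [W ( [X [Y [Z [W var]]]] )]]] - [X [Y [Z [W var]]] - [X [Y [Z [W var]]]]]]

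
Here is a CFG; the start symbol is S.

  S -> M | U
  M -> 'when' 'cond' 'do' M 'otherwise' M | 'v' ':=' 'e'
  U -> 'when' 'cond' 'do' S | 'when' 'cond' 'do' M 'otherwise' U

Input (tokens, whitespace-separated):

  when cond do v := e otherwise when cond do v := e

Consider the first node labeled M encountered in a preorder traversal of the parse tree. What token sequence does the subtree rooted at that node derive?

v := e

[S [U when cond do [M v := e] otherwise [U when cond do [S [M v := e]]]]]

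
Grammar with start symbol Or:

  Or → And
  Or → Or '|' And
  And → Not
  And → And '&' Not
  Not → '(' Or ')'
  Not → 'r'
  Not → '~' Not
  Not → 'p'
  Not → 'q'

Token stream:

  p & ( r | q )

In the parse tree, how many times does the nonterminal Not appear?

[Or [And [And [Not p]] & [Not ( [Or [Or [And [Not r]]] | [And [Not q]]] )]]]

4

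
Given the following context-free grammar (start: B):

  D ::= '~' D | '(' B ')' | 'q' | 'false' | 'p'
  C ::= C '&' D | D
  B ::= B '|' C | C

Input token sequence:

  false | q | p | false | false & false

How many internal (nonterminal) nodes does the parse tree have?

[B [B [B [B [B [C [D false]]] | [C [D q]]] | [C [D p]]] | [C [D false]]] | [C [C [D false]] & [D false]]]

17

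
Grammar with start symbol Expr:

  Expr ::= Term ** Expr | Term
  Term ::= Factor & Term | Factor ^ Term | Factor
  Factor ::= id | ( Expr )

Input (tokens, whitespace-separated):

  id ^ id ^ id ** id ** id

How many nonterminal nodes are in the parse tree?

13

[Expr [Term [Factor id] ^ [Term [Factor id] ^ [Term [Factor id]]]] ** [Expr [Term [Factor id]] ** [Expr [Term [Factor id]]]]]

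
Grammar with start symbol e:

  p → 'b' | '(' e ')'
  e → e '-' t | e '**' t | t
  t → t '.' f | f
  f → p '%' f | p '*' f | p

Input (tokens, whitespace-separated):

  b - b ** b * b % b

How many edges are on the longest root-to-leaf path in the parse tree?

6

[e [e [e [t [f [p b]]]] - [t [f [p b]]]] ** [t [f [p b] * [f [p b] % [f [p b]]]]]]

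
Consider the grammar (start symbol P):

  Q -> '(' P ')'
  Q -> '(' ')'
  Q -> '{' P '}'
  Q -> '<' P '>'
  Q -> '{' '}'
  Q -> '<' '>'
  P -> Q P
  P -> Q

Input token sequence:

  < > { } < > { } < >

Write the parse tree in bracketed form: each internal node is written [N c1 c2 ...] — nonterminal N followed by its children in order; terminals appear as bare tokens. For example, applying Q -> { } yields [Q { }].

P
Q P
< > P
< > Q P
< > { } P
< > { } Q P
< > { } < > P
< > { } < > Q P
< > { } < > { } P
< > { } < > { } Q
< > { } < > { } < >

[P [Q < >] [P [Q { }] [P [Q < >] [P [Q { }] [P [Q < >]]]]]]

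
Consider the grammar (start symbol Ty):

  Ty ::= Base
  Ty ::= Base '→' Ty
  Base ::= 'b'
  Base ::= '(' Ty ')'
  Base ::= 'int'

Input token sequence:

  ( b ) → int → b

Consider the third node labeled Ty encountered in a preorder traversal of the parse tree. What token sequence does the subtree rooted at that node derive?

int → b

[Ty [Base ( [Ty [Base b]] )] → [Ty [Base int] → [Ty [Base b]]]]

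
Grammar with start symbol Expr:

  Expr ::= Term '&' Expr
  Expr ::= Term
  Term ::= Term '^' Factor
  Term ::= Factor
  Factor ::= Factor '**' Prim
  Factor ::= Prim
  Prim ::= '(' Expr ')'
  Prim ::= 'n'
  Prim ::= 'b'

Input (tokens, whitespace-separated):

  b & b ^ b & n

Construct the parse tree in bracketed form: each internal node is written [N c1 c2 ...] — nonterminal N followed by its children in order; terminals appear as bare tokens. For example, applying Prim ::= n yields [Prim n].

Expr
Term & Expr
Factor & Expr
Prim & Expr
b & Expr
b & Term & Expr
b & Term ^ Factor & Expr
b & Factor ^ Factor & Expr
b & Prim ^ Factor & Expr
b & b ^ Factor & Expr
b & b ^ Prim & Expr
b & b ^ b & Expr
b & b ^ b & Term
b & b ^ b & Factor
b & b ^ b & Prim
b & b ^ b & n

[Expr [Term [Factor [Prim b]]] & [Expr [Term [Term [Factor [Prim b]]] ^ [Factor [Prim b]]] & [Expr [Term [Factor [Prim n]]]]]]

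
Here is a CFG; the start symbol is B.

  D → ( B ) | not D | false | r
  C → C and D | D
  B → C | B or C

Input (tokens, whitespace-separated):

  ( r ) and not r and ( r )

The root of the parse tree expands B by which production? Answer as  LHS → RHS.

B → C

[B [C [C [C [D ( [B [C [D r]]] )]] and [D not [D r]]] and [D ( [B [C [D r]]] )]]]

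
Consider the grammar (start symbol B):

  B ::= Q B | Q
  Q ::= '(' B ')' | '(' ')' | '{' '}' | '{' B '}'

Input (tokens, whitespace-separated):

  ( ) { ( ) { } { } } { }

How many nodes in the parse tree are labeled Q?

[B [Q ( )] [B [Q { [B [Q ( )] [B [Q { }] [B [Q { }]]]] }] [B [Q { }]]]]

6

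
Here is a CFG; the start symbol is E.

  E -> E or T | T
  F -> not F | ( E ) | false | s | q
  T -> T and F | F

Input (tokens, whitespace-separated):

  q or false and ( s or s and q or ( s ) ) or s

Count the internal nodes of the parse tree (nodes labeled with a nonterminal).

25

[E [E [E [T [F q]]] or [T [T [F false]] and [F ( [E [E [E [T [F s]]] or [T [T [F s]] and [F q]]] or [T [F ( [E [T [F s]]] )]]] )]]] or [T [F s]]]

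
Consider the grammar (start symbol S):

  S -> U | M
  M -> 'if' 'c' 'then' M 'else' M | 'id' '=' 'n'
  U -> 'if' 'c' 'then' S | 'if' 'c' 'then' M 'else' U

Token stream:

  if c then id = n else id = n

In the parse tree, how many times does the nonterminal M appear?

[S [M if c then [M id = n] else [M id = n]]]

3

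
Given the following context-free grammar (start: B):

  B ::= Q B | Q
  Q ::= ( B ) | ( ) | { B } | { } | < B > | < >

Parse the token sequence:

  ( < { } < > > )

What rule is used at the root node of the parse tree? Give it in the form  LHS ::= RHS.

[B [Q ( [B [Q < [B [Q { }] [B [Q < >]]] >]] )]]

B ::= Q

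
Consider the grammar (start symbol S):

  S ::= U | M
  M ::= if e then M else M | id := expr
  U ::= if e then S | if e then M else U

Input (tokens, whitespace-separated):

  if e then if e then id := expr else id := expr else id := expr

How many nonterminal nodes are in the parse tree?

[S [M if e then [M if e then [M id := expr] else [M id := expr]] else [M id := expr]]]

6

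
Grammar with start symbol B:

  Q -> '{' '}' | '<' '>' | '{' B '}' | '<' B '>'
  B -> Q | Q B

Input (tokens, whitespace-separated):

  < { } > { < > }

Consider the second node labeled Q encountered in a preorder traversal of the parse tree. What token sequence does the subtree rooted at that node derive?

[B [Q < [B [Q { }]] >] [B [Q { [B [Q < >]] }]]]

{ }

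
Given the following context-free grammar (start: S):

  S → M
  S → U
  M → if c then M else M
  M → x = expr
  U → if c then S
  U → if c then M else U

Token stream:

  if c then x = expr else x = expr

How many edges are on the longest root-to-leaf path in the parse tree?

[S [M if c then [M x = expr] else [M x = expr]]]

3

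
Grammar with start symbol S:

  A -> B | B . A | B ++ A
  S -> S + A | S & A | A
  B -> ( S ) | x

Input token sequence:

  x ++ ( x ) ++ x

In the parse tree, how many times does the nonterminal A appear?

4

[S [A [B x] ++ [A [B ( [S [A [B x]]] )] ++ [A [B x]]]]]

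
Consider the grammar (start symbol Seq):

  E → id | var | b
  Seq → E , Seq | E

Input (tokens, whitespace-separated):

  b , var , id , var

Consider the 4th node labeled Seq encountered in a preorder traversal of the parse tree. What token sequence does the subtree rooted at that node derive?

[Seq [E b] , [Seq [E var] , [Seq [E id] , [Seq [E var]]]]]

var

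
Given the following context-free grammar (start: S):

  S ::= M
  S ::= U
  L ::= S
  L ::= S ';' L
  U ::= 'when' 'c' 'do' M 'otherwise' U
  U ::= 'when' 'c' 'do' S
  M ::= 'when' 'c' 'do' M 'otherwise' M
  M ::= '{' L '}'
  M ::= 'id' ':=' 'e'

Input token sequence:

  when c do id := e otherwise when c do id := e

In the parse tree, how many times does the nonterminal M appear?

[S [U when c do [M id := e] otherwise [U when c do [S [M id := e]]]]]

2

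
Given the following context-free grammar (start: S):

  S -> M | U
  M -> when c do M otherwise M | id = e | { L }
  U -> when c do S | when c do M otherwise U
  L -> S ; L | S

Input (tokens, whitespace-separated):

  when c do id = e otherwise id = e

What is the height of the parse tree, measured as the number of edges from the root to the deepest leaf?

3

[S [M when c do [M id = e] otherwise [M id = e]]]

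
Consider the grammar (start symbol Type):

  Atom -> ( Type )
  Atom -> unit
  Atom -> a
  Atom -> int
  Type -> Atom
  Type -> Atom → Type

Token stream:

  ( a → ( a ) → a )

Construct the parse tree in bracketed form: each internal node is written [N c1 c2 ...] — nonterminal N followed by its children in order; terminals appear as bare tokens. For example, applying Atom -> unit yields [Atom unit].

Type
Atom
( Type )
( Atom → Type )
( a → Type )
( a → Atom → Type )
( a → ( Type ) → Type )
( a → ( Atom ) → Type )
( a → ( a ) → Type )
( a → ( a ) → Atom )
( a → ( a ) → a )

[Type [Atom ( [Type [Atom a] → [Type [Atom ( [Type [Atom a]] )] → [Type [Atom a]]]] )]]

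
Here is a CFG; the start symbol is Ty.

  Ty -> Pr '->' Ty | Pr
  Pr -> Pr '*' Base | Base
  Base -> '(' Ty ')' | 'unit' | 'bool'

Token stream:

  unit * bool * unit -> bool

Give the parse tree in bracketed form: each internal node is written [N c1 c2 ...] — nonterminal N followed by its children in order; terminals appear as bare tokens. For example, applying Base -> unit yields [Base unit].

[Ty [Pr [Pr [Pr [Base unit]] * [Base bool]] * [Base unit]] -> [Ty [Pr [Base bool]]]]

Ty
Pr -> Ty
Pr * Base -> Ty
Pr * Base * Base -> Ty
Base * Base * Base -> Ty
unit * Base * Base -> Ty
unit * bool * Base -> Ty
unit * bool * unit -> Ty
unit * bool * unit -> Pr
unit * bool * unit -> Base
unit * bool * unit -> bool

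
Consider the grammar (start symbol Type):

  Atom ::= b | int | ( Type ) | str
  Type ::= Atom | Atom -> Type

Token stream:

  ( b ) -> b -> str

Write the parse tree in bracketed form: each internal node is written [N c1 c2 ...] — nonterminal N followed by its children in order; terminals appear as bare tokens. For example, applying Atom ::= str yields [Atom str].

[Type [Atom ( [Type [Atom b]] )] -> [Type [Atom b] -> [Type [Atom str]]]]

Type
Atom -> Type
( Type ) -> Type
( Atom ) -> Type
( b ) -> Type
( b ) -> Atom -> Type
( b ) -> b -> Type
( b ) -> b -> Atom
( b ) -> b -> str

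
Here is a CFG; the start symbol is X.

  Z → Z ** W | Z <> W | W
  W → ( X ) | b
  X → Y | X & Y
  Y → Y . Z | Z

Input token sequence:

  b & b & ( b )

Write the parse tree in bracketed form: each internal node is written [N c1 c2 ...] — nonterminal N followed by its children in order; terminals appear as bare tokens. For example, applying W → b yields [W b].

X
X & Y
X & Y & Y
Y & Y & Y
Z & Y & Y
W & Y & Y
b & Y & Y
b & Z & Y
b & W & Y
b & b & Y
b & b & Z
b & b & W
b & b & ( X )
b & b & ( Y )
b & b & ( Z )
b & b & ( W )
b & b & ( b )

[X [X [X [Y [Z [W b]]]] & [Y [Z [W b]]]] & [Y [Z [W ( [X [Y [Z [W b]]]] )]]]]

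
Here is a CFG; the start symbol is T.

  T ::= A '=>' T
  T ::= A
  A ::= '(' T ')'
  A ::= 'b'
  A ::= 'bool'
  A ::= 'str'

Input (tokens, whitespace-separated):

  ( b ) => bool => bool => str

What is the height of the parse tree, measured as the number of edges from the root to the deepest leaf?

[T [A ( [T [A b]] )] => [T [A bool] => [T [A bool] => [T [A str]]]]]

5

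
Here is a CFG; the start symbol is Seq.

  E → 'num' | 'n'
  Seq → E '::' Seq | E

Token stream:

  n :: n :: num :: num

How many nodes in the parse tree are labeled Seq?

[Seq [E n] :: [Seq [E n] :: [Seq [E num] :: [Seq [E num]]]]]

4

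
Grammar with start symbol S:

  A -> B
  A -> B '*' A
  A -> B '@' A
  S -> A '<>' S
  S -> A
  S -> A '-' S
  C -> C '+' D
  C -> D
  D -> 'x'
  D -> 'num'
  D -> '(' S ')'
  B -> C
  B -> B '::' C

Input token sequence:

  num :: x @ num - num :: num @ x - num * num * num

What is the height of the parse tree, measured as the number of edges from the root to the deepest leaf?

[S [A [B [B [C [D num]]] :: [C [D x]]] @ [A [B [C [D num]]]]] - [S [A [B [B [C [D num]]] :: [C [D num]]] @ [A [B [C [D x]]]]] - [S [A [B [C [D num]]] * [A [B [C [D num]]] * [A [B [C [D num]]]]]]]]]

9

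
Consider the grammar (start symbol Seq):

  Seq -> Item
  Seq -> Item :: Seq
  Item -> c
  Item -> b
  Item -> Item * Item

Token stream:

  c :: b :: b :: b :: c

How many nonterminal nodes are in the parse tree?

10

[Seq [Item c] :: [Seq [Item b] :: [Seq [Item b] :: [Seq [Item b] :: [Seq [Item c]]]]]]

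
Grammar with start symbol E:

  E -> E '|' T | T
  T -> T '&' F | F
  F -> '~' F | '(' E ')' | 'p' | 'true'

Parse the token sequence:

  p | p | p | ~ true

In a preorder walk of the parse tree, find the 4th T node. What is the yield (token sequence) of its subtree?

~ true

[E [E [E [E [T [F p]]] | [T [F p]]] | [T [F p]]] | [T [F ~ [F true]]]]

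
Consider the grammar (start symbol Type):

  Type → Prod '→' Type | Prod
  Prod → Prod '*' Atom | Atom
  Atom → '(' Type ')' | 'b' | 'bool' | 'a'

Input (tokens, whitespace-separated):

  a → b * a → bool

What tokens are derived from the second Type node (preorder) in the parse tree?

[Type [Prod [Atom a]] → [Type [Prod [Prod [Atom b]] * [Atom a]] → [Type [Prod [Atom bool]]]]]

b * a → bool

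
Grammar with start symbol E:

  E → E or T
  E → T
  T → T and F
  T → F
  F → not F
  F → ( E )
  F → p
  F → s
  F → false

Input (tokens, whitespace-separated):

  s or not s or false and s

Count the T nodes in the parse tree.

4

[E [E [E [T [F s]]] or [T [F not [F s]]]] or [T [T [F false]] and [F s]]]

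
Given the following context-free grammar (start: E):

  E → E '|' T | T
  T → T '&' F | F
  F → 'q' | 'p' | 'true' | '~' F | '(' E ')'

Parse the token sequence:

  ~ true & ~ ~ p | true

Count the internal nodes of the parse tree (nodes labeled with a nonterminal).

[E [E [T [T [F ~ [F true]]] & [F ~ [F ~ [F p]]]]] | [T [F true]]]

11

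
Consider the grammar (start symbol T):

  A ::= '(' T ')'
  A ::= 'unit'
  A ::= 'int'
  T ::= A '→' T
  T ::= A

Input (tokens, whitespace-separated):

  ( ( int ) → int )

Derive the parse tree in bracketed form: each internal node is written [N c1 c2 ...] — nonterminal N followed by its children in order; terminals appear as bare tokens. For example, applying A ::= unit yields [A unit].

T
A
( T )
( A → T )
( ( T ) → T )
( ( A ) → T )
( ( int ) → T )
( ( int ) → A )
( ( int ) → int )

[T [A ( [T [A ( [T [A int]] )] → [T [A int]]] )]]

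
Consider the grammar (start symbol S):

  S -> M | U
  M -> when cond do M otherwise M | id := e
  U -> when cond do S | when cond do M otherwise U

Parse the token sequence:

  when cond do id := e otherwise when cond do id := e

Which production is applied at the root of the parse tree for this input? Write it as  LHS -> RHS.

S -> U

[S [U when cond do [M id := e] otherwise [U when cond do [S [M id := e]]]]]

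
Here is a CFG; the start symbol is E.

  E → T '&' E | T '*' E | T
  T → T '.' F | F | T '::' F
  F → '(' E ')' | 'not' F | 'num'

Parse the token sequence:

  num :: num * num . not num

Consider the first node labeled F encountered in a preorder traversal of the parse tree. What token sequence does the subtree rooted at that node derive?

num

[E [T [T [F num]] :: [F num]] * [E [T [T [F num]] . [F not [F num]]]]]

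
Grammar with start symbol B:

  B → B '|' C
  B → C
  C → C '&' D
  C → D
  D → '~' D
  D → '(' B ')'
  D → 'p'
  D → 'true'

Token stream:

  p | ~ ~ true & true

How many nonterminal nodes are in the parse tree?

10

[B [B [C [D p]]] | [C [C [D ~ [D ~ [D true]]]] & [D true]]]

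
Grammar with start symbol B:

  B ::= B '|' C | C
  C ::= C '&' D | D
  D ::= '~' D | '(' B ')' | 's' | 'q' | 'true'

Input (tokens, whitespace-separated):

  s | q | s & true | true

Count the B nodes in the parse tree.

[B [B [B [B [C [D s]]] | [C [D q]]] | [C [C [D s]] & [D true]]] | [C [D true]]]

4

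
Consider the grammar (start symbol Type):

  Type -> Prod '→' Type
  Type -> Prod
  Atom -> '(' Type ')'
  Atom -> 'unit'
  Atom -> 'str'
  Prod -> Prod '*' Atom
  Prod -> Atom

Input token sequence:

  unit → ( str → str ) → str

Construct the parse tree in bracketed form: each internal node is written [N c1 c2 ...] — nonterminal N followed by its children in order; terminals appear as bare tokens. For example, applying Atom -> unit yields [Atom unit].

Type
Prod → Type
Atom → Type
unit → Type
unit → Prod → Type
unit → Atom → Type
unit → ( Type ) → Type
unit → ( Prod → Type ) → Type
unit → ( Atom → Type ) → Type
unit → ( str → Type ) → Type
unit → ( str → Prod ) → Type
unit → ( str → Atom ) → Type
unit → ( str → str ) → Type
unit → ( str → str ) → Prod
unit → ( str → str ) → Atom
unit → ( str → str ) → str

[Type [Prod [Atom unit]] → [Type [Prod [Atom ( [Type [Prod [Atom str]] → [Type [Prod [Atom str]]]] )]] → [Type [Prod [Atom str]]]]]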